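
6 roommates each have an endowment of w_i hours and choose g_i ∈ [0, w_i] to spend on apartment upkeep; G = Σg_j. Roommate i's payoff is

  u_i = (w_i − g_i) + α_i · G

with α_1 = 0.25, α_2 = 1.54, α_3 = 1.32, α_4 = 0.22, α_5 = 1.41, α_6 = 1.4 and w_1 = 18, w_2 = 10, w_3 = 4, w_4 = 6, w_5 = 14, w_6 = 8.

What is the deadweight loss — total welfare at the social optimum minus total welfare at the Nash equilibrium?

123.36

∂u_i/∂g_i = α_i − 1, so roommate i contributes w_i if α_i > 1, else 0.
α_i > 1 for i ∈ {2, 3, 5, 6}; NE contributions (0, 10, 4, 0, 14, 8), G = 36.
W^NE = Σw_i − G^NE + (Σα_i)·G^NE = 60 + 5.14·36 = 245.04.
Planner: ∂(Σu_j)/∂g_i = Σα_j − 1 = 5.14 > 0, so everyone contributes w_i; G^SO = 60, W^SO = 60 + 5.14·60 = 368.4.
Deadweight loss = 123.36.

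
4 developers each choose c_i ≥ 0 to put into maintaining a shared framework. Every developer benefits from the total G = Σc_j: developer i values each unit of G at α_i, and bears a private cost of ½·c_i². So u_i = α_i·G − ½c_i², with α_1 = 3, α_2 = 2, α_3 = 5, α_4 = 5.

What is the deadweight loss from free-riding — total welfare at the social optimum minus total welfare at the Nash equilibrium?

Developer i's FOC: ∂u_i/∂c_i = α_i − c_i = 0, so c_i* = α_i.
NE contributions = (3, 2, 5, 5); G = 15.
W^NE = (Σα)·G − ½Σα_i² = 15² − ½·63 = 193.5.
Planner sets c_i = Σα_j = 15 for every i, so G^SO = 4·15 = 60.
W^SO = (Σα)·G^SO − ½·4·(Σα)² = (4/2)·15² = 450.
Deadweight loss = W^SO − W^NE = 256.5.

256.5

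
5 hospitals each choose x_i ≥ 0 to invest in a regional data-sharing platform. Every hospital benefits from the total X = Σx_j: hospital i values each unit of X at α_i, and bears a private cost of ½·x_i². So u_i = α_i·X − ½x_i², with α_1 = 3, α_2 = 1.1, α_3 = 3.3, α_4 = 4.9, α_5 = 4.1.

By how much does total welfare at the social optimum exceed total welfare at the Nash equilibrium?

434.4

Hospital i's FOC: ∂u_i/∂x_i = α_i − x_i = 0, so x_i* = α_i.
NE contributions = (3, 1.1, 3.3, 4.9, 4.1); X = 16.4.
W^NE = (Σα)·X − ½Σα_i² = 16.4² − ½·61.92 = 238.
Planner sets x_i = Σα_j = 16.4 for every i, so X^SO = 5·16.4 = 82.
W^SO = (Σα)·X^SO − ½·5·(Σα)² = (5/2)·16.4² = 672.4.
Deadweight loss = W^SO − W^NE = 434.4.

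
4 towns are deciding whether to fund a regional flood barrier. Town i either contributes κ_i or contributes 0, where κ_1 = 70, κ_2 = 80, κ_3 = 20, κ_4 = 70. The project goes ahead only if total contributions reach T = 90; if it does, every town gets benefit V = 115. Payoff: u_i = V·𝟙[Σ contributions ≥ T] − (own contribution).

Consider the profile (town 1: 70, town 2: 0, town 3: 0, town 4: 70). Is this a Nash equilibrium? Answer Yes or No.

Yes

Total = 140 ≥ 90: provided.
Town 1 (pledges 70, payoff 45): dropping to 0 → total 70, payoff 0. No gain.
Town 2 (pledges 0, payoff 115): pledging 80 → total 220, payoff 35. No gain.
Town 3 (pledges 0, payoff 115): pledging 20 → total 160, payoff 95. No gain.
Town 4 (pledges 70, payoff 45): dropping to 0 → total 70, payoff 0. No gain.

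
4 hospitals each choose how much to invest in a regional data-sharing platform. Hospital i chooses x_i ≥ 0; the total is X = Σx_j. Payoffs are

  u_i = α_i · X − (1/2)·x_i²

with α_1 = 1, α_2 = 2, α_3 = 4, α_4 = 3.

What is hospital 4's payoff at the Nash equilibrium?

Hospital i's FOC: ∂u_i/∂x_i = α_i − x_i = 0, so x_i* = α_i.
NE contributions = (1, 2, 4, 3); X = 10.
u_4 = α_4·X − ½·(x_4)² = 3·10 − ½·3² = 25.5.

25.5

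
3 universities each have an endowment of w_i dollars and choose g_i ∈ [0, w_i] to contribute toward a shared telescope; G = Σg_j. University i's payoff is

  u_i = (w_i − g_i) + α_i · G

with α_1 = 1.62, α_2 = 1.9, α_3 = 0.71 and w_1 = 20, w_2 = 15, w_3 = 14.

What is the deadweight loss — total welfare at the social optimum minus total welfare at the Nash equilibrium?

∂u_i/∂g_i = α_i − 1, so university i contributes w_i if α_i > 1, else 0.
α_i > 1 for i ∈ {1, 2}; NE contributions (20, 15, 0), G = 35.
W^NE = Σw_i − G^NE + (Σα_i)·G^NE = 49 + 3.23·35 = 162.05.
Planner: ∂(Σu_j)/∂g_i = Σα_j − 1 = 3.23 > 0, so everyone contributes w_i; G^SO = 49, W^SO = 49 + 3.23·49 = 207.27.
Deadweight loss = 45.22.

45.22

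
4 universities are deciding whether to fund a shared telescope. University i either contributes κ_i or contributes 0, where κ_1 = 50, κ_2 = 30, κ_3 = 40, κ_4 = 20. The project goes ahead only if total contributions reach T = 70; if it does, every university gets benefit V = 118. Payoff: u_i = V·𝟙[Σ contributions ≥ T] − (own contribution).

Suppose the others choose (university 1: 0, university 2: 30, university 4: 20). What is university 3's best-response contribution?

40

Others' total = 50. Contributing 40 brings total to 90 ≥ 70: gain V − κ_3 = 78.
Best response: 40.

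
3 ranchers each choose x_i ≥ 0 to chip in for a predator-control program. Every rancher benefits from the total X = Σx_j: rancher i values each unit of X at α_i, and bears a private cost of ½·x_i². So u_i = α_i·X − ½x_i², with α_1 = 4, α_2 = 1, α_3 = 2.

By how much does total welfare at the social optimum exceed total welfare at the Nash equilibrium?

Rancher i's FOC: ∂u_i/∂x_i = α_i − x_i = 0, so x_i* = α_i.
NE contributions = (4, 1, 2); X = 7.
W^NE = (Σα)·X − ½Σα_i² = 7² − ½·21 = 38.5.
Planner sets x_i = Σα_j = 7 for every i, so X^SO = 3·7 = 21.
W^SO = (Σα)·X^SO − ½·3·(Σα)² = (3/2)·7² = 73.5.
Deadweight loss = W^SO − W^NE = 35.

35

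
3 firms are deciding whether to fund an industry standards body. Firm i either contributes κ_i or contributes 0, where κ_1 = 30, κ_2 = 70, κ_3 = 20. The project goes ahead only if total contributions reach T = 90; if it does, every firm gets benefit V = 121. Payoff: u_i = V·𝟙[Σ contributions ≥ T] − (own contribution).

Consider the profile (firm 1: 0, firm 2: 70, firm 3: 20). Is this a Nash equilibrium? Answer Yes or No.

Total = 90 ≥ 90: provided.
Firm 1 (pledges 0, payoff 121): pledging 30 → total 120, payoff 91. No gain.
Firm 2 (pledges 70, payoff 51): dropping to 0 → total 20, payoff 0. No gain.
Firm 3 (pledges 20, payoff 101): dropping to 0 → total 70, payoff 0. No gain.

Yes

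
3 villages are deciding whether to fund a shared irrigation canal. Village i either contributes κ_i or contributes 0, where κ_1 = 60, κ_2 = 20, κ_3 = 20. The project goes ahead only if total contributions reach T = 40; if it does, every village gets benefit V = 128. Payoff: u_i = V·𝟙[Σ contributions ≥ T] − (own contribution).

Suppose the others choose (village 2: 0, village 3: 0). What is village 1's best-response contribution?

60

Others' total = 0. Contributing 60 brings total to 60 ≥ 40: gain V − κ_1 = 68.
Best response: 60.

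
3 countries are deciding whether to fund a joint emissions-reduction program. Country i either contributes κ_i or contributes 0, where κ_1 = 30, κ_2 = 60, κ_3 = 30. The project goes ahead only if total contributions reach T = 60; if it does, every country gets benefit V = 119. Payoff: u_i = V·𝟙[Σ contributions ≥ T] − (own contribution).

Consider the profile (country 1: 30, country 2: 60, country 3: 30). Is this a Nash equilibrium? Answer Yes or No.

Total = 120 ≥ 60: provided.
Country 1 (pledges 30, payoff 89): dropping to 0 → total 90, payoff 119. Profitable deviation.

No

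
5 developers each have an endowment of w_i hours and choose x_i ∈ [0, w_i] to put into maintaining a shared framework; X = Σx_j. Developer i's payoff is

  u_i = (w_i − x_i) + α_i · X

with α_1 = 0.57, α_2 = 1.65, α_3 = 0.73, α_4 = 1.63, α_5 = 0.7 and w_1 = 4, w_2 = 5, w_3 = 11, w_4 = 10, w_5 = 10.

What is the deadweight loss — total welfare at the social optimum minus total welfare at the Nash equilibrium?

107

∂u_i/∂x_i = α_i − 1, so developer i contributes w_i if α_i > 1, else 0.
α_i > 1 for i ∈ {2, 4}; NE contributions (0, 5, 0, 10, 0), X = 15.
W^NE = Σw_i − X^NE + (Σα_i)·X^NE = 40 + 4.28·15 = 104.2.
Planner: ∂(Σu_j)/∂x_i = Σα_j − 1 = 4.28 > 0, so everyone contributes w_i; X^SO = 40, W^SO = 40 + 4.28·40 = 211.2.
Deadweight loss = 107.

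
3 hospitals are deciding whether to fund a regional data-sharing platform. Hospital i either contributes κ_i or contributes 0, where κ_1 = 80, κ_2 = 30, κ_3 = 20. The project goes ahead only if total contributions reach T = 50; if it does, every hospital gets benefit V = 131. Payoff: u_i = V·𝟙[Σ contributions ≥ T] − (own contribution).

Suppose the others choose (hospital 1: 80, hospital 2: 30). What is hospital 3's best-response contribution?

Others' total = 110 ≥ 50; contributing adds cost 20 for no extra benefit.
Best response: 0.

0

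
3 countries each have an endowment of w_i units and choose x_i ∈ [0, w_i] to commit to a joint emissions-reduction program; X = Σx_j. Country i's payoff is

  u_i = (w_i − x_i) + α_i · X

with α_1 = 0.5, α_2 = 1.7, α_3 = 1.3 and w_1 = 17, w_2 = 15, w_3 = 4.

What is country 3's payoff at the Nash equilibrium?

∂u_i/∂x_i = α_i − 1, so country i contributes w_i if α_i > 1, else 0.
α_i > 1 for i ∈ {2, 3}; NE contributions (0, 15, 4), X = 19.
u_3 = (4 − 4) + 1.3·19 = 24.7.

24.7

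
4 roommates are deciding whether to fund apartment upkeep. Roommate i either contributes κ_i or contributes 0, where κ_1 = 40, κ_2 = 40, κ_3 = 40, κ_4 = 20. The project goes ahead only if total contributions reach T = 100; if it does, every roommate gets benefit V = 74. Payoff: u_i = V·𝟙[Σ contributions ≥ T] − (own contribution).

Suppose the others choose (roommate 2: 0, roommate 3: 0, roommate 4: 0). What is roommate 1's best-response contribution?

0

Others' total = 0. Even contributing 40 gives 40 < 100: no benefit either way.
Best response: 0.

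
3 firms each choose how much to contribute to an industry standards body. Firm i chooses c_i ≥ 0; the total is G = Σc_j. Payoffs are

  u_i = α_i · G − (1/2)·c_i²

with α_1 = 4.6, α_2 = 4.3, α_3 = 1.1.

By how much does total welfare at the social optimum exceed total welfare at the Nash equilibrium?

Firm i's FOC: ∂u_i/∂c_i = α_i − c_i = 0, so c_i* = α_i.
NE contributions = (4.6, 4.3, 1.1); G = 10.
W^NE = (Σα)·G − ½Σα_i² = 10² − ½·40.86 = 79.57.
Planner sets c_i = Σα_j = 10 for every i, so G^SO = 3·10 = 30.
W^SO = (Σα)·G^SO − ½·3·(Σα)² = (3/2)·10² = 150.
Deadweight loss = W^SO − W^NE = 70.43.

70.43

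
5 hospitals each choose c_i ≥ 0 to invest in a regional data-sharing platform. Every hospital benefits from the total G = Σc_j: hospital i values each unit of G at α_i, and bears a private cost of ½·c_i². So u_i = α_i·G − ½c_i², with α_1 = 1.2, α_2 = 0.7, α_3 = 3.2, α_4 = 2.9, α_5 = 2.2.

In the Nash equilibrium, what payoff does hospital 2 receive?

Hospital i's FOC: ∂u_i/∂c_i = α_i − c_i = 0, so c_i* = α_i.
NE contributions = (1.2, 0.7, 3.2, 2.9, 2.2); G = 10.2.
u_2 = α_2·G − ½·(c_2)² = 0.7·10.2 − ½·0.7² = 6.895.

6.895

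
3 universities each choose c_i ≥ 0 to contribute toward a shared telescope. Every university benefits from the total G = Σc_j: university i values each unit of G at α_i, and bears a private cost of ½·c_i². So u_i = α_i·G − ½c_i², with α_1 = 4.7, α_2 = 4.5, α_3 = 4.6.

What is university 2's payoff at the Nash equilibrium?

University i's FOC: ∂u_i/∂c_i = α_i − c_i = 0, so c_i* = α_i.
NE contributions = (4.7, 4.5, 4.6); G = 13.8.
u_2 = α_2·G − ½·(c_2)² = 4.5·13.8 − ½·4.5² = 51.975.

51.975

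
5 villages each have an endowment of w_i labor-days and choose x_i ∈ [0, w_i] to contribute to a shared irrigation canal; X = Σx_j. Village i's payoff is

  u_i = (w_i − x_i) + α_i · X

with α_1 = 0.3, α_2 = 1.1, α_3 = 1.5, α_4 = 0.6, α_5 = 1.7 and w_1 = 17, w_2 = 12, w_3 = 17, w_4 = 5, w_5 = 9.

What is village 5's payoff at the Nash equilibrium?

∂u_i/∂x_i = α_i − 1, so village i contributes w_i if α_i > 1, else 0.
α_i > 1 for i ∈ {2, 3, 5}; NE contributions (0, 12, 17, 0, 9), X = 38.
u_5 = (9 − 9) + 1.7·38 = 64.6.

64.6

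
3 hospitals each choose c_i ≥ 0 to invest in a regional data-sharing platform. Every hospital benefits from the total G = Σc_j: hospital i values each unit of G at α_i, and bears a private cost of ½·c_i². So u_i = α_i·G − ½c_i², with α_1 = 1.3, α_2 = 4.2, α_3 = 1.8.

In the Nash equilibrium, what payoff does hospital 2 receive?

Hospital i's FOC: ∂u_i/∂c_i = α_i − c_i = 0, so c_i* = α_i.
NE contributions = (1.3, 4.2, 1.8); G = 7.3.
u_2 = α_2·G − ½·(c_2)² = 4.2·7.3 − ½·4.2² = 21.84.

21.84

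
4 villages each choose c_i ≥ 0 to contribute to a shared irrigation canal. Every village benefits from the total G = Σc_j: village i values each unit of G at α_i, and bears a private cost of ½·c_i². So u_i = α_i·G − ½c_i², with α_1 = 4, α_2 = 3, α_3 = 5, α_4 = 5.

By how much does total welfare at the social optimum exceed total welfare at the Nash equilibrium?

Village i's FOC: ∂u_i/∂c_i = α_i − c_i = 0, so c_i* = α_i.
NE contributions = (4, 3, 5, 5); G = 17.
W^NE = (Σα)·G − ½Σα_i² = 17² − ½·75 = 251.5.
Planner sets c_i = Σα_j = 17 for every i, so G^SO = 4·17 = 68.
W^SO = (Σα)·G^SO − ½·4·(Σα)² = (4/2)·17² = 578.
Deadweight loss = W^SO − W^NE = 326.5.

326.5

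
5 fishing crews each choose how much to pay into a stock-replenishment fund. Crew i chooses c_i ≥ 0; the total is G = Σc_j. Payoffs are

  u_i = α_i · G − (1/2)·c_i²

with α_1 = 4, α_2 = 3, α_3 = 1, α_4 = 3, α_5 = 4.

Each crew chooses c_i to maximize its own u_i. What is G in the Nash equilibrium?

Crew i's FOC: ∂u_i/∂c_i = α_i − c_i = 0, so c_i* = α_i.
NE contributions = (4, 3, 1, 3, 4); G = 15.

15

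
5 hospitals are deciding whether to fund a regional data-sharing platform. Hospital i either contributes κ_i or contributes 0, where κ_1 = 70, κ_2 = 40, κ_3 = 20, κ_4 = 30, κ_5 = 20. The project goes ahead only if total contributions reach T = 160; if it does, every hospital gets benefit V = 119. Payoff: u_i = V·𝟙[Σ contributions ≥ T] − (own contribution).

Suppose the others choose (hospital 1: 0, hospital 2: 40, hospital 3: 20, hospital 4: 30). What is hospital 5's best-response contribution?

Others' total = 90. Even contributing 20 gives 110 < 160: no benefit either way.
Best response: 0.

0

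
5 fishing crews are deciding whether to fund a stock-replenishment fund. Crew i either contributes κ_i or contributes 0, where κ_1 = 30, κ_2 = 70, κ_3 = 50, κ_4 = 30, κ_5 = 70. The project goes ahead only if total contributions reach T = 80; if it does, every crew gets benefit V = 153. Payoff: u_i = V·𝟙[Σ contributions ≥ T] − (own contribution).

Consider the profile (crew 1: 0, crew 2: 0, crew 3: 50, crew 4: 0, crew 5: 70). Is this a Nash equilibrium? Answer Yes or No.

Total = 120 ≥ 80: provided.
Crew 1 (pledges 0, payoff 153): pledging 30 → total 150, payoff 123. No gain.
Crew 2 (pledges 0, payoff 153): pledging 70 → total 190, payoff 83. No gain.
Crew 3 (pledges 50, payoff 103): dropping to 0 → total 70, payoff 0. No gain.
Crew 4 (pledges 0, payoff 153): pledging 30 → total 150, payoff 123. No gain.
Crew 5 (pledges 70, payoff 83): dropping to 0 → total 50, payoff 0. No gain.

Yes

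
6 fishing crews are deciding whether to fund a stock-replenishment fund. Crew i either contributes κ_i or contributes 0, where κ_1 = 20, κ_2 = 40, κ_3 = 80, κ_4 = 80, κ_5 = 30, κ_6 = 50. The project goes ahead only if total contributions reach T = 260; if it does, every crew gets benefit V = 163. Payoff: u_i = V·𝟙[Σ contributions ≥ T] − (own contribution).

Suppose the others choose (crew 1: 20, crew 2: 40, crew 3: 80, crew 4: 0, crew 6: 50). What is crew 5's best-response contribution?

0

Others' total = 190. Even contributing 30 gives 220 < 260: no benefit either way.
Best response: 0.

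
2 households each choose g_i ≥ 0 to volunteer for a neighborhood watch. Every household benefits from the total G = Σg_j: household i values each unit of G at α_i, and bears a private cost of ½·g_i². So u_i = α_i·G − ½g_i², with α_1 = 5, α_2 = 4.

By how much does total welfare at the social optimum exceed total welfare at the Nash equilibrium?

20.5

Household i's FOC: ∂u_i/∂g_i = α_i − g_i = 0, so g_i* = α_i.
NE contributions = (5, 4); G = 9.
W^NE = (Σα)·G − ½Σα_i² = 9² − ½·41 = 60.5.
Planner sets g_i = Σα_j = 9 for every i, so G^SO = 2·9 = 18.
W^SO = (Σα)·G^SO − ½·2·(Σα)² = (2/2)·9² = 81.
Deadweight loss = W^SO − W^NE = 20.5.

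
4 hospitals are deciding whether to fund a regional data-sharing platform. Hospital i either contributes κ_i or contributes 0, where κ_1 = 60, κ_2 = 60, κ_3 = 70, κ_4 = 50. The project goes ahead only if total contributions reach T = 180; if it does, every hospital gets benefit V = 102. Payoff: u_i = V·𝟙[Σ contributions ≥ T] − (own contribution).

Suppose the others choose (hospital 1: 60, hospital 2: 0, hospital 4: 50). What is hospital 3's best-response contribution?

70

Others' total = 110. Contributing 70 brings total to 180 ≥ 180: gain V − κ_3 = 32.
Best response: 70.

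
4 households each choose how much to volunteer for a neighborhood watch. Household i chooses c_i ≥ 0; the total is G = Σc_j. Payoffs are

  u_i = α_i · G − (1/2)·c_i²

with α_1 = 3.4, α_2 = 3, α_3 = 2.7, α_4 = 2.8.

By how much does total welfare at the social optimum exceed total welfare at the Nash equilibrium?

Household i's FOC: ∂u_i/∂c_i = α_i − c_i = 0, so c_i* = α_i.
NE contributions = (3.4, 3, 2.7, 2.8); G = 11.9.
W^NE = (Σα)·G − ½Σα_i² = 11.9² − ½·35.69 = 123.765.
Planner sets c_i = Σα_j = 11.9 for every i, so G^SO = 4·11.9 = 47.6.
W^SO = (Σα)·G^SO − ½·4·(Σα)² = (4/2)·11.9² = 283.22.
Deadweight loss = W^SO − W^NE = 159.455.

159.455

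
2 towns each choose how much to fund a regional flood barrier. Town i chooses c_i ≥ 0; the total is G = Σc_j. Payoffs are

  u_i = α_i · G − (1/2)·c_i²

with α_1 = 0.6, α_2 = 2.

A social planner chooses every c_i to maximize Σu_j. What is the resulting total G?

Planner FOC: ∂(Σu_j)/∂c_i = (Σα_j) − c_i = 0, so c_i^SO = Σα_j = 2.6 for every i; G^SO = 5.2.

5.2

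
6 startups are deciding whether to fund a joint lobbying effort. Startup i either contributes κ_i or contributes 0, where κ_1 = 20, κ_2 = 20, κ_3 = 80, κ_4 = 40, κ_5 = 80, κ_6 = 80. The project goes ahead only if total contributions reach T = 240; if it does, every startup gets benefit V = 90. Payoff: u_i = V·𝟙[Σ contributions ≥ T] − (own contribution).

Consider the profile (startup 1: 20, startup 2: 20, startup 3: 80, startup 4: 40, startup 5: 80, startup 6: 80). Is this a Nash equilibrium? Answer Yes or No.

No

Total = 320 ≥ 240: provided.
Startup 1 (pledges 20, payoff 70): dropping to 0 → total 300, payoff 90. Profitable deviation.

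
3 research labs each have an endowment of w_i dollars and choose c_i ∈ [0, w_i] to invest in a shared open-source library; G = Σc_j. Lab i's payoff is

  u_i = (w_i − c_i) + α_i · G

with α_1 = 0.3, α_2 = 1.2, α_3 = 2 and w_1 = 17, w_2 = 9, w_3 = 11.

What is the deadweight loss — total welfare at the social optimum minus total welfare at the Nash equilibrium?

∂u_i/∂c_i = α_i − 1, so lab i contributes w_i if α_i > 1, else 0.
α_i > 1 for i ∈ {2, 3}; NE contributions (0, 9, 11), G = 20.
W^NE = Σw_i − G^NE + (Σα_i)·G^NE = 37 + 2.5·20 = 87.
Planner: ∂(Σu_j)/∂c_i = Σα_j − 1 = 2.5 > 0, so everyone contributes w_i; G^SO = 37, W^SO = 37 + 2.5·37 = 129.5.
Deadweight loss = 42.5.

42.5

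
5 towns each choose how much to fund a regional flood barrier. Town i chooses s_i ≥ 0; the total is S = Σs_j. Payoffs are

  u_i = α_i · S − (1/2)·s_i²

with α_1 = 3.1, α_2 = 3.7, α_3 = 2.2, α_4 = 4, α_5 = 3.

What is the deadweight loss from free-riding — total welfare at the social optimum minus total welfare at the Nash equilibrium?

Town i's FOC: ∂u_i/∂s_i = α_i − s_i = 0, so s_i* = α_i.
NE contributions = (3.1, 3.7, 2.2, 4, 3); S = 16.
W^NE = (Σα)·S − ½Σα_i² = 16² − ½·53.14 = 229.43.
Planner sets s_i = Σα_j = 16 for every i, so S^SO = 5·16 = 80.
W^SO = (Σα)·S^SO − ½·5·(Σα)² = (5/2)·16² = 640.
Deadweight loss = W^SO − W^NE = 410.57.

410.57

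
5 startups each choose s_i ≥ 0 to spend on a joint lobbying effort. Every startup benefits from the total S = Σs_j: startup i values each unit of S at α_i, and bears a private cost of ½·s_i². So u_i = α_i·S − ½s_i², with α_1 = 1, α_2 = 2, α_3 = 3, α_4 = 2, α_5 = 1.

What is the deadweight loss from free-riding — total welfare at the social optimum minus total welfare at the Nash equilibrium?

131

Startup i's FOC: ∂u_i/∂s_i = α_i − s_i = 0, so s_i* = α_i.
NE contributions = (1, 2, 3, 2, 1); S = 9.
W^NE = (Σα)·S − ½Σα_i² = 9² − ½·19 = 71.5.
Planner sets s_i = Σα_j = 9 for every i, so S^SO = 5·9 = 45.
W^SO = (Σα)·S^SO − ½·5·(Σα)² = (5/2)·9² = 202.5.
Deadweight loss = W^SO − W^NE = 131.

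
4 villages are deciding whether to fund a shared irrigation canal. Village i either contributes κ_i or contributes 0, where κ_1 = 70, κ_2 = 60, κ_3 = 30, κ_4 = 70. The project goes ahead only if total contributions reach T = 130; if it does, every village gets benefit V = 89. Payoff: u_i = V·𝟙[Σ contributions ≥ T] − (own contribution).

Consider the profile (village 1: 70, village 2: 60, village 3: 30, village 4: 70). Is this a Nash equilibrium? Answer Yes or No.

No

Total = 230 ≥ 130: provided.
Village 1 (pledges 70, payoff 19): dropping to 0 → total 160, payoff 89. Profitable deviation.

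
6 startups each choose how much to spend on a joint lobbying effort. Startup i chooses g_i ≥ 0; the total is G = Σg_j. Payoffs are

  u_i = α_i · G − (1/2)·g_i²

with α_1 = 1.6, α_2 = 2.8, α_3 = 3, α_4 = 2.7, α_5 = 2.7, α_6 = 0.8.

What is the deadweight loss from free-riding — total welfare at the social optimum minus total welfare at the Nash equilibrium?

Startup i's FOC: ∂u_i/∂g_i = α_i − g_i = 0, so g_i* = α_i.
NE contributions = (1.6, 2.8, 3, 2.7, 2.7, 0.8); G = 13.6.
W^NE = (Σα)·G − ½Σα_i² = 13.6² − ½·34.62 = 167.65.
Planner sets g_i = Σα_j = 13.6 for every i, so G^SO = 6·13.6 = 81.6.
W^SO = (Σα)·G^SO − ½·6·(Σα)² = (6/2)·13.6² = 554.88.
Deadweight loss = W^SO − W^NE = 387.23.

387.23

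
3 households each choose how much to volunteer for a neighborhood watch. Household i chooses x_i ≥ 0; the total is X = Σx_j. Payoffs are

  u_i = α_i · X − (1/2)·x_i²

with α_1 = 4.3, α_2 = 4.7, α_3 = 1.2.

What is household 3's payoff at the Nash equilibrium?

Household i's FOC: ∂u_i/∂x_i = α_i − x_i = 0, so x_i* = α_i.
NE contributions = (4.3, 4.7, 1.2); X = 10.2.
u_3 = α_3·X − ½·(x_3)² = 1.2·10.2 − ½·1.2² = 11.52.

11.52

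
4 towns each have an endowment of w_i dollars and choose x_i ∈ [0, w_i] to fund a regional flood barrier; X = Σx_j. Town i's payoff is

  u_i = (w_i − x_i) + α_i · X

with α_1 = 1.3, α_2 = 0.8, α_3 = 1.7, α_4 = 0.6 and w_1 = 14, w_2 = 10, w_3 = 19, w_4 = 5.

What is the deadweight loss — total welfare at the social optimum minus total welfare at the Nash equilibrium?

∂u_i/∂x_i = α_i − 1, so town i contributes w_i if α_i > 1, else 0.
α_i > 1 for i ∈ {1, 3}; NE contributions (14, 0, 19, 0), X = 33.
W^NE = Σw_i − X^NE + (Σα_i)·X^NE = 48 + 3.4·33 = 160.2.
Planner: ∂(Σu_j)/∂x_i = Σα_j − 1 = 3.4 > 0, so everyone contributes w_i; X^SO = 48, W^SO = 48 + 3.4·48 = 211.2.
Deadweight loss = 51.

51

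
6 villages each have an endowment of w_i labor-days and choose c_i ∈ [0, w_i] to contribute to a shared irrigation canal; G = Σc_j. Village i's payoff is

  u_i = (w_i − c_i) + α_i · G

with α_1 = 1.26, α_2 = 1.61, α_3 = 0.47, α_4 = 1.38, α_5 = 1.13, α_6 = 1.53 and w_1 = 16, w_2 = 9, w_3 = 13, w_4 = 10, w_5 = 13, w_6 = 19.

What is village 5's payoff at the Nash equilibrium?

∂u_i/∂c_i = α_i − 1, so village i contributes w_i if α_i > 1, else 0.
α_i > 1 for i ∈ {1, 2, 4, 5, 6}; NE contributions (16, 9, 0, 10, 13, 19), G = 67.
u_5 = (13 − 13) + 1.13·67 = 75.71.

75.71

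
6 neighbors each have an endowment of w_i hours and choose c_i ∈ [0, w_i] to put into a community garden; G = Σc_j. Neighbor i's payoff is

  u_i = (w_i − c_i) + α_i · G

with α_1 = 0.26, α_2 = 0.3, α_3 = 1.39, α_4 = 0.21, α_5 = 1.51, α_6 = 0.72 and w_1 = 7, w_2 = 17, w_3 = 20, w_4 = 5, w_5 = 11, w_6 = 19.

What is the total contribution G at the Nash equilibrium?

∂u_i/∂c_i = α_i − 1, so neighbor i contributes w_i if α_i > 1, else 0.
α_i > 1 for i ∈ {3, 5}; NE contributions (0, 0, 20, 0, 11, 0), G = 31.

31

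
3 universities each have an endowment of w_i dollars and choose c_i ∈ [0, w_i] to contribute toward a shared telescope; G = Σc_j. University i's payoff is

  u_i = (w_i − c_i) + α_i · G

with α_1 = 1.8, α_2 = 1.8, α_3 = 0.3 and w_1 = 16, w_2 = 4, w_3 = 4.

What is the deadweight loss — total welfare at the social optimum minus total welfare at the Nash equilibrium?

11.6

∂u_i/∂c_i = α_i − 1, so university i contributes w_i if α_i > 1, else 0.
α_i > 1 for i ∈ {1, 2}; NE contributions (16, 4, 0), G = 20.
W^NE = Σw_i − G^NE + (Σα_i)·G^NE = 24 + 2.9·20 = 82.
Planner: ∂(Σu_j)/∂c_i = Σα_j − 1 = 2.9 > 0, so everyone contributes w_i; G^SO = 24, W^SO = 24 + 2.9·24 = 93.6.
Deadweight loss = 11.6.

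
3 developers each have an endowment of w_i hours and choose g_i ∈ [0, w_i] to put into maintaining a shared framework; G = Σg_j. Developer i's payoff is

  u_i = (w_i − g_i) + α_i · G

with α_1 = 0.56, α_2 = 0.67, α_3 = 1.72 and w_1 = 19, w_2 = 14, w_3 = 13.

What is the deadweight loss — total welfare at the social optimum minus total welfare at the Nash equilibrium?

∂u_i/∂g_i = α_i − 1, so developer i contributes w_i if α_i > 1, else 0.
α_i > 1 for i ∈ {3}; NE contributions (0, 0, 13), G = 13.
W^NE = Σw_i − G^NE + (Σα_i)·G^NE = 46 + 1.95·13 = 71.35.
Planner: ∂(Σu_j)/∂g_i = Σα_j − 1 = 1.95 > 0, so everyone contributes w_i; G^SO = 46, W^SO = 46 + 1.95·46 = 135.7.
Deadweight loss = 64.35.

64.35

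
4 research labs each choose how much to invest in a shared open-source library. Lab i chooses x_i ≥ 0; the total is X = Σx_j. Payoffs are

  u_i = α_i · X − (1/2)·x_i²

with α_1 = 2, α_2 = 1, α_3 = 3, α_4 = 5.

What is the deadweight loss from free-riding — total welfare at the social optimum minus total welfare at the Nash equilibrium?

Lab i's FOC: ∂u_i/∂x_i = α_i − x_i = 0, so x_i* = α_i.
NE contributions = (2, 1, 3, 5); X = 11.
W^NE = (Σα)·X − ½Σα_i² = 11² − ½·39 = 101.5.
Planner sets x_i = Σα_j = 11 for every i, so X^SO = 4·11 = 44.
W^SO = (Σα)·X^SO − ½·4·(Σα)² = (4/2)·11² = 242.
Deadweight loss = W^SO − W^NE = 140.5.

140.5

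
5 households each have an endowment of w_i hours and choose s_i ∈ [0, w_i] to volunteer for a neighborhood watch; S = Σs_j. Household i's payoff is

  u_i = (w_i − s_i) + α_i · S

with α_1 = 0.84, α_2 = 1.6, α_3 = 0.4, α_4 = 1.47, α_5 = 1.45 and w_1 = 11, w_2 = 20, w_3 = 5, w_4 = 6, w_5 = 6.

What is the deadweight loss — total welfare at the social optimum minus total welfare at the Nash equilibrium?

76.16

∂u_i/∂s_i = α_i − 1, so household i contributes w_i if α_i > 1, else 0.
α_i > 1 for i ∈ {2, 4, 5}; NE contributions (0, 20, 0, 6, 6), S = 32.
W^NE = Σw_i − S^NE + (Σα_i)·S^NE = 48 + 4.76·32 = 200.32.
Planner: ∂(Σu_j)/∂s_i = Σα_j − 1 = 4.76 > 0, so everyone contributes w_i; S^SO = 48, W^SO = 48 + 4.76·48 = 276.48.
Deadweight loss = 76.16.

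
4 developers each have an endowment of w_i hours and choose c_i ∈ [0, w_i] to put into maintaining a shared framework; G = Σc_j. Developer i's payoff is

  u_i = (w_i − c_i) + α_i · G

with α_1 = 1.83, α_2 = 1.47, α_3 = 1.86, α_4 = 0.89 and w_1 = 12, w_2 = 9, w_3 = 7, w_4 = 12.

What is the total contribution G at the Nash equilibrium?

28

∂u_i/∂c_i = α_i − 1, so developer i contributes w_i if α_i > 1, else 0.
α_i > 1 for i ∈ {1, 2, 3}; NE contributions (12, 9, 7, 0), G = 28.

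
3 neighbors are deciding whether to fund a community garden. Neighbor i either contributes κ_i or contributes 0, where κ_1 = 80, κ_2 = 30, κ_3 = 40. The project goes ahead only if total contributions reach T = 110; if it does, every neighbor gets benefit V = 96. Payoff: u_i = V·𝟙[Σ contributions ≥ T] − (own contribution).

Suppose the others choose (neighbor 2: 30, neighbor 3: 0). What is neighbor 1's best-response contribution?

Others' total = 30. Contributing 80 brings total to 110 ≥ 110: gain V − κ_1 = 16.
Best response: 80.

80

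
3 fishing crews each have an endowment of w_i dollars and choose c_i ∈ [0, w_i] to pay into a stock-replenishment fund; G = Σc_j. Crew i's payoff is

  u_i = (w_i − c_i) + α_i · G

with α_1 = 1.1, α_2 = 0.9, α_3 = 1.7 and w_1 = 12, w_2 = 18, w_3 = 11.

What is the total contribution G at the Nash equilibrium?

∂u_i/∂c_i = α_i − 1, so crew i contributes w_i if α_i > 1, else 0.
α_i > 1 for i ∈ {1, 3}; NE contributions (12, 0, 11), G = 23.

23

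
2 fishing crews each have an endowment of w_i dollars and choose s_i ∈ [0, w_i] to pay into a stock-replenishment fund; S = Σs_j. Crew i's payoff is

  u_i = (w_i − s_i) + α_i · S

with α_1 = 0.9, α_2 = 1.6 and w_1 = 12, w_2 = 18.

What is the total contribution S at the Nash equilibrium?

∂u_i/∂s_i = α_i − 1, so crew i contributes w_i if α_i > 1, else 0.
α_i > 1 for i ∈ {2}; NE contributions (0, 18), S = 18.

18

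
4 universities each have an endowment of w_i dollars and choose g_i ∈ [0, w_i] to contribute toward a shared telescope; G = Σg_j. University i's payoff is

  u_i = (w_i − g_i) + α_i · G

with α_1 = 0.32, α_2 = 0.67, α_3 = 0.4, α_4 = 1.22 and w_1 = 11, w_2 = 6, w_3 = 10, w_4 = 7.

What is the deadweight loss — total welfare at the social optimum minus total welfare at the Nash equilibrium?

43.47

∂u_i/∂g_i = α_i − 1, so university i contributes w_i if α_i > 1, else 0.
α_i > 1 for i ∈ {4}; NE contributions (0, 0, 0, 7), G = 7.
W^NE = Σw_i − G^NE + (Σα_i)·G^NE = 34 + 1.61·7 = 45.27.
Planner: ∂(Σu_j)/∂g_i = Σα_j − 1 = 1.61 > 0, so everyone contributes w_i; G^SO = 34, W^SO = 34 + 1.61·34 = 88.74.
Deadweight loss = 43.47.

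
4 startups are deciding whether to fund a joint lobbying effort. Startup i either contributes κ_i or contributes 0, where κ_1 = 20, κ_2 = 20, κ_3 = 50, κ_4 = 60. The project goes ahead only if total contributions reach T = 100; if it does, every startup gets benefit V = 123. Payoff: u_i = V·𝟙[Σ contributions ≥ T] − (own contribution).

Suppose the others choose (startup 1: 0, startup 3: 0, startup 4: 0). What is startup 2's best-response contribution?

Others' total = 0. Even contributing 20 gives 20 < 100: no benefit either way.
Best response: 0.

0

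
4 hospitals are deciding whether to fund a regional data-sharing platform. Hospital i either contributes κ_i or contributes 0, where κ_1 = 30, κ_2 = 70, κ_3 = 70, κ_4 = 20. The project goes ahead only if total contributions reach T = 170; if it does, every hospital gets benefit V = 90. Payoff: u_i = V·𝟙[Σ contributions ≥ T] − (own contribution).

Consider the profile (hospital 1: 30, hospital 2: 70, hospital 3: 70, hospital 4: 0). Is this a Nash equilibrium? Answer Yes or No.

Total = 170 ≥ 170: provided.
Hospital 1 (pledges 30, payoff 60): dropping to 0 → total 140, payoff 0. No gain.
Hospital 2 (pledges 70, payoff 20): dropping to 0 → total 100, payoff 0. No gain.
Hospital 3 (pledges 70, payoff 20): dropping to 0 → total 100, payoff 0. No gain.
Hospital 4 (pledges 0, payoff 90): pledging 20 → total 190, payoff 70. No gain.

Yes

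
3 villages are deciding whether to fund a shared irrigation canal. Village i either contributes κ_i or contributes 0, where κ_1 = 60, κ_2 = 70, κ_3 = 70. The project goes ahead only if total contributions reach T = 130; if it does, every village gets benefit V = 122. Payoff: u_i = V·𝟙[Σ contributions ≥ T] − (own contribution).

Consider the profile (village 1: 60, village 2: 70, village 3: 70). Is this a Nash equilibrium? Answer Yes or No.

Total = 200 ≥ 130: provided.
Village 1 (pledges 60, payoff 62): dropping to 0 → total 140, payoff 122. Profitable deviation.

No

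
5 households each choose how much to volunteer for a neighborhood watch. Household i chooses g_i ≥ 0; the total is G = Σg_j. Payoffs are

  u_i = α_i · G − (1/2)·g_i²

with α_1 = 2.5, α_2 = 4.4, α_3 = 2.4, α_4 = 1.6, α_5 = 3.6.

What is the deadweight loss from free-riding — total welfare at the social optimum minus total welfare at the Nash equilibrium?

338.82

Household i's FOC: ∂u_i/∂g_i = α_i − g_i = 0, so g_i* = α_i.
NE contributions = (2.5, 4.4, 2.4, 1.6, 3.6); G = 14.5.
W^NE = (Σα)·G − ½Σα_i² = 14.5² − ½·46.89 = 186.805.
Planner sets g_i = Σα_j = 14.5 for every i, so G^SO = 5·14.5 = 72.5.
W^SO = (Σα)·G^SO − ½·5·(Σα)² = (5/2)·14.5² = 525.625.
Deadweight loss = W^SO − W^NE = 338.82.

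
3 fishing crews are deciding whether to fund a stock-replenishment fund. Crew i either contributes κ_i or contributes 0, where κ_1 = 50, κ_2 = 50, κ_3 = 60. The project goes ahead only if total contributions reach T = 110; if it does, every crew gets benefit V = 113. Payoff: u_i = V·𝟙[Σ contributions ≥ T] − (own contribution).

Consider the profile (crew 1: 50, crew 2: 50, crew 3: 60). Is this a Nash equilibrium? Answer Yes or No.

Total = 160 ≥ 110: provided.
Crew 1 (pledges 50, payoff 63): dropping to 0 → total 110, payoff 113. Profitable deviation.

No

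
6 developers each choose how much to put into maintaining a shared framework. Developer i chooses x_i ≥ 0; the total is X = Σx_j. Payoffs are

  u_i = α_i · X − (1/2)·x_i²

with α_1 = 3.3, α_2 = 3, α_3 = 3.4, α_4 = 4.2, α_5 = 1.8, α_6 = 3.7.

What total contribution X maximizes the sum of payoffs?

Planner FOC: ∂(Σu_j)/∂x_i = (Σα_j) − x_i = 0, so x_i^SO = Σα_j = 19.4 for every i; X^SO = 116.4.

116.4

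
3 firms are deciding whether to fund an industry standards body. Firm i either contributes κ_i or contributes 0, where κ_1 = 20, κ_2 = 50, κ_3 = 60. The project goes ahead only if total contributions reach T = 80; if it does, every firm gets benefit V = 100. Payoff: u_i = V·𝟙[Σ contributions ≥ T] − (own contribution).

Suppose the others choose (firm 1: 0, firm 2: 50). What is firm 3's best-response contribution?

Others' total = 50. Contributing 60 brings total to 110 ≥ 80: gain V − κ_3 = 40.
Best response: 60.

60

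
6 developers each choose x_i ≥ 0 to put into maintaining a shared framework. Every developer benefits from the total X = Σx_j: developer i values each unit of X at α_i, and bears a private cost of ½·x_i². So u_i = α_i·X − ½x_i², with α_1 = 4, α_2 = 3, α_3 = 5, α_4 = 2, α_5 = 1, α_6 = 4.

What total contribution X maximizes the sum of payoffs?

114

Planner FOC: ∂(Σu_j)/∂x_i = (Σα_j) − x_i = 0, so x_i^SO = Σα_j = 19 for every i; X^SO = 114.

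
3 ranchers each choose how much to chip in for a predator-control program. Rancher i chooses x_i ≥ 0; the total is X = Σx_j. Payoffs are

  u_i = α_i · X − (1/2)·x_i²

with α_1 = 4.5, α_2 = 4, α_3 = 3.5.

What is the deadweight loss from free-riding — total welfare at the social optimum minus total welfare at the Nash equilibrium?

Rancher i's FOC: ∂u_i/∂x_i = α_i − x_i = 0, so x_i* = α_i.
NE contributions = (4.5, 4, 3.5); X = 12.
W^NE = (Σα)·X − ½Σα_i² = 12² − ½·48.5 = 119.75.
Planner sets x_i = Σα_j = 12 for every i, so X^SO = 3·12 = 36.
W^SO = (Σα)·X^SO − ½·3·(Σα)² = (3/2)·12² = 216.
Deadweight loss = W^SO − W^NE = 96.25.

96.25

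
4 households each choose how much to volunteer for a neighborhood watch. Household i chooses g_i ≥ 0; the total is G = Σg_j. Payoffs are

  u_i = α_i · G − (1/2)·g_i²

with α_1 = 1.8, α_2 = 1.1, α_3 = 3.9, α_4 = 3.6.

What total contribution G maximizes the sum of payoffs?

41.6

Planner FOC: ∂(Σu_j)/∂g_i = (Σα_j) − g_i = 0, so g_i^SO = Σα_j = 10.4 for every i; G^SO = 41.6.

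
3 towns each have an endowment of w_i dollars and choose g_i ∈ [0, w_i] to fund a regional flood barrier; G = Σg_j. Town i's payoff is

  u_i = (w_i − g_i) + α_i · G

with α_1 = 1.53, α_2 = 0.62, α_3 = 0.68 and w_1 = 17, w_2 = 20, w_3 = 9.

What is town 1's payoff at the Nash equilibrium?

26.01

∂u_i/∂g_i = α_i − 1, so town i contributes w_i if α_i > 1, else 0.
α_i > 1 for i ∈ {1}; NE contributions (17, 0, 0), G = 17.
u_1 = (17 − 17) + 1.53·17 = 26.01.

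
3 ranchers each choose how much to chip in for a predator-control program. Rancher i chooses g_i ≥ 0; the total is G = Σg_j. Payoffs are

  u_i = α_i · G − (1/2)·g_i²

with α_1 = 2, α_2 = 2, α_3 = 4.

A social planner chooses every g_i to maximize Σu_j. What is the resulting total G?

24

Planner FOC: ∂(Σu_j)/∂g_i = (Σα_j) − g_i = 0, so g_i^SO = Σα_j = 8 for every i; G^SO = 24.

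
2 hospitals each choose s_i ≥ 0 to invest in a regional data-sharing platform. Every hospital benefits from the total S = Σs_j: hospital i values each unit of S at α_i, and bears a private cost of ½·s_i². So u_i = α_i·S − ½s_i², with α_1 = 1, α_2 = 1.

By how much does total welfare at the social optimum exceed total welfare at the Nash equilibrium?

1

Hospital i's FOC: ∂u_i/∂s_i = α_i − s_i = 0, so s_i* = α_i.
NE contributions = (1, 1); S = 2.
W^NE = (Σα)·S − ½Σα_i² = 2² − ½·2 = 3.
Planner sets s_i = Σα_j = 2 for every i, so S^SO = 2·2 = 4.
W^SO = (Σα)·S^SO − ½·2·(Σα)² = (2/2)·2² = 4.
Deadweight loss = W^SO − W^NE = 1.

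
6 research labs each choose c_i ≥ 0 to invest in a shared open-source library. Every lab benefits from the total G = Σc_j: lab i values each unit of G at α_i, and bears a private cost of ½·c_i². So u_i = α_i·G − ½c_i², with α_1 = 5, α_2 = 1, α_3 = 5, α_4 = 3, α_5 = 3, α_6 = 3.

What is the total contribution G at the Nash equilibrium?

20

Lab i's FOC: ∂u_i/∂c_i = α_i − c_i = 0, so c_i* = α_i.
NE contributions = (5, 1, 5, 3, 3, 3); G = 20.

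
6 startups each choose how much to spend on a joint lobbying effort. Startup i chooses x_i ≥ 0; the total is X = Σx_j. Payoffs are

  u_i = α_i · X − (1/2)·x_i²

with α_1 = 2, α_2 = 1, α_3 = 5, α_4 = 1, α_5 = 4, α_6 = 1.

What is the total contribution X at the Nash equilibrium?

Startup i's FOC: ∂u_i/∂x_i = α_i − x_i = 0, so x_i* = α_i.
NE contributions = (2, 1, 5, 1, 4, 1); X = 14.

14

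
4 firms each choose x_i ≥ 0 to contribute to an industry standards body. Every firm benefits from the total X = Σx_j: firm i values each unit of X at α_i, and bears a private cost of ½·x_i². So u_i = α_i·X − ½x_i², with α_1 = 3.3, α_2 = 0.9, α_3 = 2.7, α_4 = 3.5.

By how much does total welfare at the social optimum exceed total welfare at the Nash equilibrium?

123.78

Firm i's FOC: ∂u_i/∂x_i = α_i − x_i = 0, so x_i* = α_i.
NE contributions = (3.3, 0.9, 2.7, 3.5); X = 10.4.
W^NE = (Σα)·X − ½Σα_i² = 10.4² − ½·31.24 = 92.54.
Planner sets x_i = Σα_j = 10.4 for every i, so X^SO = 4·10.4 = 41.6.
W^SO = (Σα)·X^SO − ½·4·(Σα)² = (4/2)·10.4² = 216.32.
Deadweight loss = W^SO − W^NE = 123.78.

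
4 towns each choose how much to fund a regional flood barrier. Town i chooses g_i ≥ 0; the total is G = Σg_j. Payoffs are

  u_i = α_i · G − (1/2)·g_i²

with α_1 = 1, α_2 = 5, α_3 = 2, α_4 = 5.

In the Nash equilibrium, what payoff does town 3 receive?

24

Town i's FOC: ∂u_i/∂g_i = α_i − g_i = 0, so g_i* = α_i.
NE contributions = (1, 5, 2, 5); G = 13.
u_3 = α_3·G − ½·(g_3)² = 2·13 − ½·2² = 24.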